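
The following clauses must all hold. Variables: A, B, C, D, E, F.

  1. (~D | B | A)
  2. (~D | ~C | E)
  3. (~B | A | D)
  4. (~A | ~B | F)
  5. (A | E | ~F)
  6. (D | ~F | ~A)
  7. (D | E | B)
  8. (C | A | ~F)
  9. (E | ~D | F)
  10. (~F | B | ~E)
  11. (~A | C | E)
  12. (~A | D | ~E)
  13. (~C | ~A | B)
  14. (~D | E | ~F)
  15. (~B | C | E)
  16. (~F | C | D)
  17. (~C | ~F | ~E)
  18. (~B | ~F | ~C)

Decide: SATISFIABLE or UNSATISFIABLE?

SATISFIABLE

Set A = False and propagate.
Set B = True and propagate.
  then D is forced to True.
For the remaining variables, C = True, E = True, F = False works.
Every clause has at least one true literal under this assignment.
So A=False, B=True, C=True, D=True, E=True, F=False is a satisfying assignment.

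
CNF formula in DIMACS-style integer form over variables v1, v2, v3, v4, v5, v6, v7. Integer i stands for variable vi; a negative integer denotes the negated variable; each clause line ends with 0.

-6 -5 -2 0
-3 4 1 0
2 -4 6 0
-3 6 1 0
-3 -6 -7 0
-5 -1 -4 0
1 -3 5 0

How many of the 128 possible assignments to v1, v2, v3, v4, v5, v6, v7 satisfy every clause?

60

Case analysis on v1 and v3:
  v1=T, v3=T: 15 of the 32 assignments to (v2,v4,v5,v6,v7) work.
  v1=T, v3=F: v7 free; 10 ways for (v2,v4,v5,v6) × 2^1 = 20.
  v1=F, v3=T: remaining (v2,v4,v5,v6,v7) ∈ {(F,T,T,T,F)} — 1.
  v1=F, v3=F: v7 free; 12 ways for (v2,v4,v5,v6) × 2^1 = 24.
Total: 15 + 20 + 1 + 24 = 60.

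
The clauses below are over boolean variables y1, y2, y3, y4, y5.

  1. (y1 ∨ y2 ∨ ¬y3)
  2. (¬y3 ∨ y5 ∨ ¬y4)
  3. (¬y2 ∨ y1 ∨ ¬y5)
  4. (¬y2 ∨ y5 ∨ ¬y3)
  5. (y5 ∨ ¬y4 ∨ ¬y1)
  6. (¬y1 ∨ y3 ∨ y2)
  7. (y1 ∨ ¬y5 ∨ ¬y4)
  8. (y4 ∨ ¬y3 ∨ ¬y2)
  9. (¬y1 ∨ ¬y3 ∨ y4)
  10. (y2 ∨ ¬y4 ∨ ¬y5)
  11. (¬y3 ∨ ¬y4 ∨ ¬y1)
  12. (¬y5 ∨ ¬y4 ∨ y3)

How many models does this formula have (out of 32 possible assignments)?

The models are:
  y1=F y2=F y3=F y4=F y5=F
  y1=F y2=F y3=F y4=F y5=T
  y1=F y2=F y3=F y4=T y5=F
  y1=F y2=T y3=F y4=F y5=F
  y1=F y2=T y3=F y4=T y5=F
  y1=T y2=T y3=F y4=F y5=F
  y1=T y2=T y3=F y4=F y5=T
Count: 7.

7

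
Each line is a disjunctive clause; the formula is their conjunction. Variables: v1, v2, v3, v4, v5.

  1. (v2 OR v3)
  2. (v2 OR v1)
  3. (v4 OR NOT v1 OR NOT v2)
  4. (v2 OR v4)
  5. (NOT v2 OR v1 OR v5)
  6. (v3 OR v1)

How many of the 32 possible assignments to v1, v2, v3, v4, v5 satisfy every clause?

Satisfying assignments:
  v1=0 v2=1 v3=1 v4=0 v5=1
  v1=0 v2=1 v3=1 v4=1 v5=1
  v1=1 v2=0 v3=1 v4=1 v5=0
  v1=1 v2=0 v3=1 v4=1 v5=1
  v1=1 v2=1 v3=0 v4=1 v5=0
  v1=1 v2=1 v3=0 v4=1 v5=1
  v1=1 v2=1 v3=1 v4=1 v5=0
  v1=1 v2=1 v3=1 v4=1 v5=1
Count: 8.

8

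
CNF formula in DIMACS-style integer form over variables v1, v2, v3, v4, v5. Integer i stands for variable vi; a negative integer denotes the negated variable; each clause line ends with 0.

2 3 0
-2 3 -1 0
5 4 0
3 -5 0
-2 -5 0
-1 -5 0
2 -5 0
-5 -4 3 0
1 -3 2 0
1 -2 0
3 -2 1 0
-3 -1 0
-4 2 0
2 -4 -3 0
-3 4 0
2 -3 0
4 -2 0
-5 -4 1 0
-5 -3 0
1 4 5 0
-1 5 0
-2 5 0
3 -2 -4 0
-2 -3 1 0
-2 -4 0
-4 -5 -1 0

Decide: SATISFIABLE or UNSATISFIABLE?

v2 = True:
  propagation gives v5=False; an empty clause results — contradiction.
v2 = False:
  propagation gives v3=True; an empty clause results — contradiction.
Every branch closes, so no satisfying assignment exists.

UNSATISFIABLE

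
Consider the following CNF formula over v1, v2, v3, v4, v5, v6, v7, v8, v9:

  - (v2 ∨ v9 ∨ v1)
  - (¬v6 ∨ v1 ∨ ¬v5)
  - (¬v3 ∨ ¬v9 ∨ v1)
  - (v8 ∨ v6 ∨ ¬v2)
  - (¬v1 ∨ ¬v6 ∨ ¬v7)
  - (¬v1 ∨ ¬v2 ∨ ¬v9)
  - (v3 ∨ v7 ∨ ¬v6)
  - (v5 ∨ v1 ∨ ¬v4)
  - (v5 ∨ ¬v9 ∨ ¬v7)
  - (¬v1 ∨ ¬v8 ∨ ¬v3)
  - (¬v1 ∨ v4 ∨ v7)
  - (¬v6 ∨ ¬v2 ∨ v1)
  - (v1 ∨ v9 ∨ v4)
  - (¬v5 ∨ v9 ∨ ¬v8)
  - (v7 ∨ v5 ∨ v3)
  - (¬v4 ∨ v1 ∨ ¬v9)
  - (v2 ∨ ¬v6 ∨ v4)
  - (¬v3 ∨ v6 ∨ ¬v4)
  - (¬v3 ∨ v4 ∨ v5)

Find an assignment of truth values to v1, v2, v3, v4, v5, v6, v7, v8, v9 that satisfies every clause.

Try v1 = True.
The remaining clauses are satisfied by v2 = False, v3 = False, v4 = False, v5 = True, v6 = False, v7 = True, v8 = True, v9 = True.

v1 = True, v2 = False, v3 = False, v4 = False, v5 = True, v6 = False, v7 = True, v8 = True, v9 = True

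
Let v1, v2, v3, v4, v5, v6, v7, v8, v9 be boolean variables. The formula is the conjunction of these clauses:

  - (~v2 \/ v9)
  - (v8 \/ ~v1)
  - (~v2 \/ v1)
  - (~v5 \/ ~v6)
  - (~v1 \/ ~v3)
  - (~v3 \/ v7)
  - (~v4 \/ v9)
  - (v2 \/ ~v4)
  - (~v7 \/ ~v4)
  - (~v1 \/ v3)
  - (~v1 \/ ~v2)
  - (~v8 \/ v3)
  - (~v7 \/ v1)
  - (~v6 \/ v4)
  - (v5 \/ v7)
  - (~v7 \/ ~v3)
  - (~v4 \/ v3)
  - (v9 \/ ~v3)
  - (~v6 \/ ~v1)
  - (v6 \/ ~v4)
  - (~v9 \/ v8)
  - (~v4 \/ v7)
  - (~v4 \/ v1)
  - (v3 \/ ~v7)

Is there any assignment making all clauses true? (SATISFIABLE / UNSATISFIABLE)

Branch on v1: take v1 = False.
  then v2 is forced to False.
  then v4 is forced to False.
  then v7 is forced to False.
  then v3 is forced to False.
  then v8 is forced to False.
  then v6 is forced to False.
  then v5 is forced to True.
  then v9 is forced to False.
Every clause has at least one true literal under this assignment.
So v1 = 0, v2 = 0, v3 = 0, v4 = 0, v5 = 1, v6 = 0, v7 = 0, v8 = 0, v9 = 0 is a satisfying assignment.

SATISFIABLE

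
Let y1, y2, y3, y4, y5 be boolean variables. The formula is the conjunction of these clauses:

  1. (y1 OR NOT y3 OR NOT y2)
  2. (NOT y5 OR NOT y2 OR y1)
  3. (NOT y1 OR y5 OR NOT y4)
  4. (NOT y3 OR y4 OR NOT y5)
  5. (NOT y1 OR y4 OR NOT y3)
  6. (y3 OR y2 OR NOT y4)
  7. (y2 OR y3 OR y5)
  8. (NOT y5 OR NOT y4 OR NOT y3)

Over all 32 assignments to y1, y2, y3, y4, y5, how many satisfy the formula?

9

Case analysis on y3 and y4:
  y3=1, y4=1: remaining (y1,y2,y5) ∈ {(0,0,0)} — 1.
  y3=1, y4=0: remaining (y1,y2,y5) ∈ {(0,0,0)} — 1.
  y3=0, y4=1: remaining (y1,y2,y5) ∈ {(0,1,0); (1,1,1)} — 2.
  y3=0, y4=0: 5 of the 8 assignments to (y1,y2,y5) work.
Total: 1 + 1 + 2 + 5 = 9.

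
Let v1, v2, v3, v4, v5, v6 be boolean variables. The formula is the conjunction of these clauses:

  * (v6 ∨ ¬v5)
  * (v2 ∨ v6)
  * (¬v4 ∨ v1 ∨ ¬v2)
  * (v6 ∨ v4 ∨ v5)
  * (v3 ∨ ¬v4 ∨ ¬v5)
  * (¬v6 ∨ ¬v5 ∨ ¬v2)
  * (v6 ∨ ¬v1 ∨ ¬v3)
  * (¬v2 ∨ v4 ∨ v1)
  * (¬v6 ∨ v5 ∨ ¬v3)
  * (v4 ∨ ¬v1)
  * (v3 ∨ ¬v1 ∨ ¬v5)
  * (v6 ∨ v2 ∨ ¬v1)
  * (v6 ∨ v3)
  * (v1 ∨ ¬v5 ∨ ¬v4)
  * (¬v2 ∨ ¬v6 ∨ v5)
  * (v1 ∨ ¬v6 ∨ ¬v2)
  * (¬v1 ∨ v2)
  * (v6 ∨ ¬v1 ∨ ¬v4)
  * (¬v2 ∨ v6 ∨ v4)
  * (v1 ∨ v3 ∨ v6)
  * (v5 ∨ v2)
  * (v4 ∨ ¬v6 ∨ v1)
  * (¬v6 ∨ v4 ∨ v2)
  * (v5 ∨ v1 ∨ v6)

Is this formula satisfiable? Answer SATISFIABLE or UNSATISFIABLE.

v6 = True:
  v1 = True:
    propagation gives v4=True, v2=True, v5=False; an empty clause results — contradiction.
  v1 = False:
    propagation gives v2=False, v5=True, v4=False; an empty clause results — contradiction.
v6 = False:
  propagation gives v5=False, v2=True, v4=True, v1=True; an empty clause results — contradiction.
Every branch closes, so no satisfying assignment exists.

UNSATISFIABLE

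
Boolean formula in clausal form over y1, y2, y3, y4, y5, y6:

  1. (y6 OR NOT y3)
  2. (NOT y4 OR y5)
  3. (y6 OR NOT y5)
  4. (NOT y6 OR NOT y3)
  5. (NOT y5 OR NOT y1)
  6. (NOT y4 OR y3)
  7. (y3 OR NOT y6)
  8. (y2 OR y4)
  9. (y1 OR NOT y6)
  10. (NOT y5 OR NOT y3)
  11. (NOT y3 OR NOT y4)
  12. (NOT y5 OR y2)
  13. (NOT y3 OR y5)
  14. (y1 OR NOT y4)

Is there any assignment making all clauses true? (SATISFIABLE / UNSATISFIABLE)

SATISFIABLE

y2 occurs only positively in the remaining clauses — set y2 = True.
Set y1 = True and propagate.
  then y5 is forced to False.
  then y4 is forced to False.
  then y3 is forced to False.
  then y6 is forced to False.
Every clause has at least one true literal under this assignment.
So y1=True, y2=True, y3=False, y4=False, y5=False, y6=False is a satisfying assignment.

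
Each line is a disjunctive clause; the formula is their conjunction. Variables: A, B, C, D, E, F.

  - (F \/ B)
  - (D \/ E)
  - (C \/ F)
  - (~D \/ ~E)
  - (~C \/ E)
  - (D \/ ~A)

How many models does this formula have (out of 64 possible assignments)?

Case analysis on D and E:
  D=1, E=1: a clause becomes empty — 0.
  D=1, E=0: remaining (A,B,C,F) ∈ {(0,0,0,1); (0,1,0,1); (1,0,0,1); (1,1,0,1)} — 4.
  D=0, E=1: 5 of the 16 assignments to (A,B,C,F) work.
  D=0, E=0: a clause becomes empty — 0.
Total: 0 + 4 + 5 + 0 = 9.

9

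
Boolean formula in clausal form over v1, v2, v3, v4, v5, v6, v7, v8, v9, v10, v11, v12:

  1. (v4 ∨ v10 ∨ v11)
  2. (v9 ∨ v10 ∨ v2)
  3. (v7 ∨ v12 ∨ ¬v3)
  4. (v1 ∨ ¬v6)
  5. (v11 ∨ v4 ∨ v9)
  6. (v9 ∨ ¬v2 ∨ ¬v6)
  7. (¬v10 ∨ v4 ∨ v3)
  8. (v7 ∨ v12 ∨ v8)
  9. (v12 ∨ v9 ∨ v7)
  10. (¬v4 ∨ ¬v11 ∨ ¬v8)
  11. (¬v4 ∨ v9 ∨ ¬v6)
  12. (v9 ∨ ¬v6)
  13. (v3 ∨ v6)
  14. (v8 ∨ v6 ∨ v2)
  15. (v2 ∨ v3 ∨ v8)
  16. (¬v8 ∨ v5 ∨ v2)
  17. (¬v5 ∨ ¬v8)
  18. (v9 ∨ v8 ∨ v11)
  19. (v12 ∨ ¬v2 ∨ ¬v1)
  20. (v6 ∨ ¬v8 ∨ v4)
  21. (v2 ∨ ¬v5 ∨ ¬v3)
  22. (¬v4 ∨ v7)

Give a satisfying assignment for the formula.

v1=F, v2=T, v3=T, v4=F, v5=T, v6=F, v7=T, v8=F, v9=F, v10=F, v11=T, v12=F

Check each clause:
  1. (v11 ∨ v4 ∨ v10) — v11 is true.
  2. (v9 ∨ v10 ∨ v2) — v2 is true.
  3. (v7 ∨ v12 ∨ ¬v3) — v7 is true.
  4. (¬v6 ∨ v1) — ¬v6 is true.
  5. (v4 ∨ v9 ∨ v11) — v11 is true.
  6. (¬v6 ∨ ¬v2 ∨ v9) — ¬v6 is true.
  7. (v3 ∨ v4 ∨ ¬v10) — v3 is true.
  8. (v8 ∨ v7 ∨ v12) — v7 is true.
  9. (v9 ∨ v7 ∨ v12) — v7 is true.
  10. (¬v8 ∨ ¬v11 ∨ ¬v4) — ¬v8 is true.
  11. (v9 ∨ ¬v6 ∨ ¬v4) — ¬v6 is true.
  12. (¬v6 ∨ v9) — ¬v6 is true.
  13. (v6 ∨ v3) — v3 is true.
  14. (v2 ∨ v6 ∨ v8) — v2 is true.
  15. (v3 ∨ v2 ∨ v8) — v2 is true.
  16. (v5 ∨ ¬v8 ∨ v2) — ¬v8 is true.
  17. (¬v5 ∨ ¬v8) — ¬v8 is true.
  18. (v8 ∨ v9 ∨ v11) — v11 is true.
  19. (¬v2 ∨ v12 ∨ ¬v1) — ¬v1 is true.
  20. (v6 ∨ v4 ∨ ¬v8) — ¬v8 is true.
  21. (¬v3 ∨ v2 ∨ ¬v5) — v2 is true.
  22. (v7 ∨ ¬v4) — ¬v4 is true.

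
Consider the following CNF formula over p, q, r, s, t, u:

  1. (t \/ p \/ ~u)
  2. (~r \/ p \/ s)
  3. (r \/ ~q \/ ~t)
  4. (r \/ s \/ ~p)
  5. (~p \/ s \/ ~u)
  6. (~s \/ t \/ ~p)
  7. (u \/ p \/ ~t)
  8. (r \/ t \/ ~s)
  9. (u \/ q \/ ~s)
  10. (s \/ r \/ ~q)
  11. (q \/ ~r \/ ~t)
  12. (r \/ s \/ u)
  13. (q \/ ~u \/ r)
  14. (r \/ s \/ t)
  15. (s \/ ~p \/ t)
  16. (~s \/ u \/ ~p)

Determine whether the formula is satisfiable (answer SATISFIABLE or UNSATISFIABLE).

Branch on p: take p = True.
The remaining clauses are satisfied by q = True, r = True, s = True, t = True, u = True.
So p=True  q=True  r=True  s=True  t=True  u=True is a satisfying assignment.

SATISFIABLE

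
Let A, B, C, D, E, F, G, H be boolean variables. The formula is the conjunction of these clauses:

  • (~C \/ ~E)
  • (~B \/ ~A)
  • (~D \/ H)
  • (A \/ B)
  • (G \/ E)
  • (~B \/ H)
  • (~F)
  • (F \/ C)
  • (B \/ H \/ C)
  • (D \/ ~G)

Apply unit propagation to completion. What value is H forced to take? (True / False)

(~F) is a unit clause: F = False.
(F \/ C): since F = False, the clause reduces to (C). C = True.
(~E \/ ~C): since C = True, the clause reduces to (~E). E = False.
In (E \/ G), E is now false; G must hold, so G = True.
(D \/ ~G): since G = True, the clause reduces to (D). D = True.
From (H \/ ~D) and D = True: H = True.

True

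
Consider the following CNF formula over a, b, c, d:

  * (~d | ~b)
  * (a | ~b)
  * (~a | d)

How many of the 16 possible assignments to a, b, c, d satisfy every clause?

Satisfying assignments:
  a=0 b=0 c=0 d=0
  a=0 b=0 c=0 d=1
  a=0 b=0 c=1 d=0
  a=0 b=0 c=1 d=1
  a=1 b=0 c=0 d=1
  a=1 b=0 c=1 d=1
That's 6 in total.

6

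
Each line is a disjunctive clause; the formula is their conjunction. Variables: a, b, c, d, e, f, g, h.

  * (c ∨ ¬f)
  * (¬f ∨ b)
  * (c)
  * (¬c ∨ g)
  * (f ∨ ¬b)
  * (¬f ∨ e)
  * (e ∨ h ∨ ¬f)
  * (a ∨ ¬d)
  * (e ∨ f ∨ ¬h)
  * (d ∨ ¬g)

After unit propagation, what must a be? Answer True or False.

True

(c) stands alone — c = True.
In (¬c ∨ g), ¬c is now false; g must hold, so g = True.
(d ∨ ¬g): since g = True, the clause reduces to (d). d = True.
(a ∨ ¬d) with d = True leaves only a, so a = True.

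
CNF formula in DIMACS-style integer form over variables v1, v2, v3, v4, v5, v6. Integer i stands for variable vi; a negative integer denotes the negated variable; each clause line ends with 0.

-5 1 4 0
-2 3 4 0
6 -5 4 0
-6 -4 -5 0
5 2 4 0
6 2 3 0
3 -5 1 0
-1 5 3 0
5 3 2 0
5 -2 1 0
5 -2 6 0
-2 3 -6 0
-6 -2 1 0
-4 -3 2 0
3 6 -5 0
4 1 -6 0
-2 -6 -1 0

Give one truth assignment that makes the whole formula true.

v1=True, v2=False, v3=False, v4=False, v5=True, v6=True

Check each clause:
  1. (¬v5 ∨ v4 ∨ v1) — v1 is true.
  2. (v4 ∨ v3 ∨ ¬v2) — ¬v2 is true.
  3. (¬v5 ∨ v6 ∨ v4) — v6 is true.
  4. (¬v5 ∨ ¬v6 ∨ ¬v4) — ¬v4 is true.
  5. (v4 ∨ v5 ∨ v2) — v5 is true.
  6. (v6 ∨ v2 ∨ v3) — v6 is true.
  7. (v1 ∨ v3 ∨ ¬v5) — v1 is true.
  8. (v3 ∨ ¬v1 ∨ v5) — v5 is true.
  9. (v2 ∨ v3 ∨ v5) — v5 is true.
  10. (¬v2 ∨ v5 ∨ v1) — v1 is true.
  11. (v6 ∨ ¬v2 ∨ v5) — v5 is true.
  12. (¬v2 ∨ v3 ∨ ¬v6) — ¬v2 is true.
  13. (¬v6 ∨ v1 ∨ ¬v2) — v1 is true.
  14. (¬v4 ∨ v2 ∨ ¬v3) — ¬v4 is true.
  15. (v3 ∨ v6 ∨ ¬v5) — v6 is true.
  16. (¬v6 ∨ v4 ∨ v1) — v1 is true.
  17. (¬v2 ∨ ¬v6 ∨ ¬v1) — ¬v2 is true.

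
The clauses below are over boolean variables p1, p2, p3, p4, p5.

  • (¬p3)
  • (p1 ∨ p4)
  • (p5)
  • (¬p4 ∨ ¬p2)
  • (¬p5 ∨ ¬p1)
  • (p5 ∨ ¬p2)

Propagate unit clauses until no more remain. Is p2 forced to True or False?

False

(¬p3) stands alone — p3 = False.
(p5) is a unit clause: p5 = True.
(¬p1 ∨ ¬p5): since p5 = True, the clause reduces to (¬p1). p1 = False.
(p4 ∨ p1): since p1 = False, the clause reduces to (p4). p4 = True.
In (¬p4 ∨ ¬p2), ¬p4 is now false; ¬p2 must hold, so p2 = False.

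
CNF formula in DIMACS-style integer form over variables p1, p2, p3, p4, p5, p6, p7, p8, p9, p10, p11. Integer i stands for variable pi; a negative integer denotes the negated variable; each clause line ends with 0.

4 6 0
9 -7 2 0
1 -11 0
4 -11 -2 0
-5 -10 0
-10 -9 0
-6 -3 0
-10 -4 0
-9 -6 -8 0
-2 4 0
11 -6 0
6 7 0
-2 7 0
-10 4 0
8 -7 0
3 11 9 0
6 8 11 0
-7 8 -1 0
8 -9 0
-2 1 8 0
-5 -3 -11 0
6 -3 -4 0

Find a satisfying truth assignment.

p1=True, p2=True, p3=False, p4=True, p5=True, p6=False, p7=True, p8=True, p9=True, p10=False, p11=True

Check each clause:
  1. (p6 | p4) — p4 is true.
  2. (~p7 | p2 | p9) — p9 is true.
  3. (~p11 | p1) — p1 is true.
  4. (p4 | ~p2 | ~p11) — p4 is true.
  5. (~p5 | ~p10) — ~p10 is true.
  6. (~p9 | ~p10) — ~p10 is true.
  7. (~p6 | ~p3) — ~p6 is true.
  8. (~p10 | ~p4) — ~p10 is true.
  9. (~p8 | ~p9 | ~p6) — ~p6 is true.
  10. (p4 | ~p2) — p4 is true.
  11. (p11 | ~p6) — ~p6 is true.
  12. (p7 | p6) — p7 is true.
  13. (~p2 | p7) — p7 is true.
  14. (p4 | ~p10) — p4 is true.
  15. (~p7 | p8) — p8 is true.
  16. (p9 | p3 | p11) — p9 is true.
  17. (p11 | p8 | p6) — p8 is true.
  18. (p8 | ~p1 | ~p7) — p8 is true.
  19. (~p9 | p8) — p8 is true.
  20. (p1 | ~p2 | p8) — p8 is true.
  21. (~p5 | ~p3 | ~p11) — ~p3 is true.
  22. (p6 | ~p3 | ~p4) — ~p3 is true.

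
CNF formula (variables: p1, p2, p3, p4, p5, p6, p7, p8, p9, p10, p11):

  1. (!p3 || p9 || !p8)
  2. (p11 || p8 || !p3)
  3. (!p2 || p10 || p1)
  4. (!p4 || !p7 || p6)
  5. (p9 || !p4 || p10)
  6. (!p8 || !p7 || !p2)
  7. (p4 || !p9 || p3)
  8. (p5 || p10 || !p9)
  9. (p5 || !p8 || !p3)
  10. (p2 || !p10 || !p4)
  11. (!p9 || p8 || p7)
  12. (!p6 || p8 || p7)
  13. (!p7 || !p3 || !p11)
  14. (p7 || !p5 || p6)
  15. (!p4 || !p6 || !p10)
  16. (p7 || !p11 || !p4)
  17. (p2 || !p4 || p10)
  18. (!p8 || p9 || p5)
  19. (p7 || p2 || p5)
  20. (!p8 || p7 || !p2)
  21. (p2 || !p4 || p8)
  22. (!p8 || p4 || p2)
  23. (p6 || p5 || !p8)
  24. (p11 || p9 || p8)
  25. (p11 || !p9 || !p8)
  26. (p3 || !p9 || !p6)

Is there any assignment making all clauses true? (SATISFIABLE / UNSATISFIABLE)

SATISFIABLE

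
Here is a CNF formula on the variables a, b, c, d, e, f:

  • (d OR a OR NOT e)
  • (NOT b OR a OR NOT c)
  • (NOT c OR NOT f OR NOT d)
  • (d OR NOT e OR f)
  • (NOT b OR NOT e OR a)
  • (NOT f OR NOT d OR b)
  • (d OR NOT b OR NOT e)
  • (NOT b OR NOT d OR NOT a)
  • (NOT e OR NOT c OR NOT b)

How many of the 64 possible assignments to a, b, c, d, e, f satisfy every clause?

Split on b, then d.
  b=1, d=1: remaining (a,c,e,f) ∈ {(0,0,0,0); (0,0,0,1)} — 2.
  b=1, d=0: f free; 3 ways for (a,c,e) × 2^1 = 6.
  b=0, d=1: forces f=0; a, c, e free → 2^3 = 8.
  b=0, d=0: c free; 5 ways for (a,e,f) × 2^1 = 10.
Total: 2 + 6 + 8 + 10 = 26.

26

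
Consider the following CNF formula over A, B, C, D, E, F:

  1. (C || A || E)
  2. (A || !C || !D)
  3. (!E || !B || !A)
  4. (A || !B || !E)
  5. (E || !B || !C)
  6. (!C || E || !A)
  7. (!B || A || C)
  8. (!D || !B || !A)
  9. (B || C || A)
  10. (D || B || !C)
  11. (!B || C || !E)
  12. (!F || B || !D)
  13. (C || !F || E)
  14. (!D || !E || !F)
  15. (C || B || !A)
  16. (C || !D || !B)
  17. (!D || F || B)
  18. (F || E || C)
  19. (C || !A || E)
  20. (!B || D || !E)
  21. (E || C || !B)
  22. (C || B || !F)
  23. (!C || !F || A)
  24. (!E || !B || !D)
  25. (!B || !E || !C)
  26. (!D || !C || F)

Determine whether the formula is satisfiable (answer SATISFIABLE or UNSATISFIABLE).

UNSATISFIABLE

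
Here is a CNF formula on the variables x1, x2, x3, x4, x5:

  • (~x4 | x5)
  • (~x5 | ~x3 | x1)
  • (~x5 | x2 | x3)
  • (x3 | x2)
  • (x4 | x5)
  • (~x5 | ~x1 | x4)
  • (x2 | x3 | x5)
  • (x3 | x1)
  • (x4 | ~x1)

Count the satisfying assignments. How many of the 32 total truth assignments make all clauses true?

The models are:
  x1=1 x2=0 x3=1 x4=1 x5=1
  x1=1 x2=1 x3=0 x4=1 x5=1
  x1=1 x2=1 x3=1 x4=1 x5=1
That's 3 in total.

3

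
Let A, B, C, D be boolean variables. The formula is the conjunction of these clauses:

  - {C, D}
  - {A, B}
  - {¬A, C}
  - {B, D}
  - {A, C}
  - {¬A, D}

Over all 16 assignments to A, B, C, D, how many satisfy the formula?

4

The models are:
  A=0 B=1 C=1 D=0
  A=0 B=1 C=1 D=1
  A=1 B=0 C=1 D=1
  A=1 B=1 C=1 D=1
That's 4 in total.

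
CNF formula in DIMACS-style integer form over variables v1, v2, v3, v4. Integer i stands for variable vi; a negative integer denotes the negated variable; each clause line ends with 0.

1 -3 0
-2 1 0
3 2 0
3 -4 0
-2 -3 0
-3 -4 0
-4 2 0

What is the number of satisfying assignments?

Satisfying assignments:
  v1=T v2=F v3=T v4=F
  v1=T v2=T v3=F v4=F
That's 2 in total.

2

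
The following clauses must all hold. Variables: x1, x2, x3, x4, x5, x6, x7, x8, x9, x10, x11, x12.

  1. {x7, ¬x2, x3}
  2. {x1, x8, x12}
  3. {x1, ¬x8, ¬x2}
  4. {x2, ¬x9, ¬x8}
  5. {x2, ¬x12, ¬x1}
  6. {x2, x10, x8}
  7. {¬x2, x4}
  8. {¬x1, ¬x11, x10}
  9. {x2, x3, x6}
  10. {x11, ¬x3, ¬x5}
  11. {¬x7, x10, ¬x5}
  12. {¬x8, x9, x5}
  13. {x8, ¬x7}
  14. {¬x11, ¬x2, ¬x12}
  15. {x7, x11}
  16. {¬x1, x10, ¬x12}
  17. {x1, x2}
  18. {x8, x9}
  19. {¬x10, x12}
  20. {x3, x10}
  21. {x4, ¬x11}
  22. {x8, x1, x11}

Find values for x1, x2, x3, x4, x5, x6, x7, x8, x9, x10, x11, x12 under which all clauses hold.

x1=T, x2=T, x3=F, x4=T, x5=T, x6=F, x7=T, x8=T, x9=F, x10=T, x11=F, x12=T

Pure literal: x4 appears only positively; assign x4 = True.
Branch on x1: take x1 = True.
Branch on x2: take x2 = True.
For the remaining variables, x3 = False, x5 = True, x6 = False, x7 = True, x8 = True, x9 = False, x10 = True, x11 = False, x12 = True works.
Check each clause:
  1. {x7, ¬x2, x3} — x7 is true.
  2. {x12, x1, x8} — x8 is true.
  3. {¬x8, ¬x2, x1} — x1 is true.
  4. {x2, ¬x9, ¬x8} — x2 is true.
  5. {¬x1, ¬x12, x2} — x2 is true.
  6. {x8, x2, x10} — x8 is true.
  7. {¬x2, x4} — x4 is true.
  8. {¬x11, ¬x1, x10} — x10 is true.
  9. {x6, x3, x2} — x2 is true.
  10. {x11, ¬x5, ¬x3} — ¬x3 is true.
  11. {¬x7, ¬x5, x10} — x10 is true.
  12. {x5, x9, ¬x8} — x5 is true.
  13. {¬x7, x8} — x8 is true.
  14. {¬x12, ¬x2, ¬x11} — ¬x11 is true.
  15. {x11, x7} — x7 is true.
  16. {x10, ¬x12, ¬x1} — x10 is true.
  17. {x2, x1} — x1 is true.
  18. {x9, x8} — x8 is true.
  19. {x12, ¬x10} — x12 is true.
  20. {x10, x3} — x10 is true.
  21. {x4, ¬x11} — x4 is true.
  22. {x8, x11, x1} — x8 is true.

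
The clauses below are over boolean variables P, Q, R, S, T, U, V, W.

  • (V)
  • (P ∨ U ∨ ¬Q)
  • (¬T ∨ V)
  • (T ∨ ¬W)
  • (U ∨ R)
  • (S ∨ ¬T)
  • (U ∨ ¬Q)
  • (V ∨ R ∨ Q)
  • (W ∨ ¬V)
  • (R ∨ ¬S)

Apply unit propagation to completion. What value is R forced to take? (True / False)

(V) stands alone — V = True.
(W ∨ ¬V): since V = True, the clause reduces to (W). W = True.
From (T ∨ ¬W) and W = True: T = True.
(¬T ∨ S): since T = True, the clause reduces to (S). S = True.
In (R ∨ ¬S), ¬S is now false; R must hold, so R = True.

True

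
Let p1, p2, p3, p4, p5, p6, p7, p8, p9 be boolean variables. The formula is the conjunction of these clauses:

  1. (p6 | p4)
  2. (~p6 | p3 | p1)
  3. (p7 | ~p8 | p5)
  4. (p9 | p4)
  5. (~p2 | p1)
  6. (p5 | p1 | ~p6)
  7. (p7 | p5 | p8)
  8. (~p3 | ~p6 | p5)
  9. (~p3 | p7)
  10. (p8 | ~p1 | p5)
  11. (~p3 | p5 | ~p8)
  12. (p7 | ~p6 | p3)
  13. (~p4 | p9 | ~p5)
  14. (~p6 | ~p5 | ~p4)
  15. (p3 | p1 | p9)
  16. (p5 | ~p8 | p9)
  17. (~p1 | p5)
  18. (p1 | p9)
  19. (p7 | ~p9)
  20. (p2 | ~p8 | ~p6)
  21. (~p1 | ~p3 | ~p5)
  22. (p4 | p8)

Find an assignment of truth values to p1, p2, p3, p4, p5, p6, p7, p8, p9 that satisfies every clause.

Pure literal: p7 appears only positively; assign p7 = True.
Set p1 = False and propagate.
  then p2 is forced to False.
  then p9 is forced to True.
For the remaining variables, p3 = False, p4 = True, p5 = True, p6 = False, p8 = False works.
Every clause has at least one true literal under this assignment.

p1=0, p2=0, p3=0, p4=1, p5=1, p6=0, p7=1, p8=0, p9=1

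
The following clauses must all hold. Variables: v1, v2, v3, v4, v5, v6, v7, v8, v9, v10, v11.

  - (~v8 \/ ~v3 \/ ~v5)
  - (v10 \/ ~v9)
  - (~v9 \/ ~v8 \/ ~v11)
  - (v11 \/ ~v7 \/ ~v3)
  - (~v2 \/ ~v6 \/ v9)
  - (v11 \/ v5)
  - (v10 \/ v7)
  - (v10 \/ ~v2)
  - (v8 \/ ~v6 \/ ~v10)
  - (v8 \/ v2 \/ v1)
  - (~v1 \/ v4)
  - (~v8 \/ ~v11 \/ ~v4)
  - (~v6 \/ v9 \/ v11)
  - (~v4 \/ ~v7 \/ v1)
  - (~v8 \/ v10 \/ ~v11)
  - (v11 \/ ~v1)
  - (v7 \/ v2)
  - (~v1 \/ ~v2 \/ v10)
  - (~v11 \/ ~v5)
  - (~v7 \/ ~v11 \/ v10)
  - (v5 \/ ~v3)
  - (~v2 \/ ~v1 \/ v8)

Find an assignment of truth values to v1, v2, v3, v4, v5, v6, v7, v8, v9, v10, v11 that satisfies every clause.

v1=False, v2=True, v3=False, v4=True, v5=True, v6=False, v7=False, v8=True, v9=True, v10=True, v11=False

Check each clause:
  1. (~v8 \/ ~v5 \/ ~v3) — ~v3 is true.
  2. (~v9 \/ v10) — v10 is true.
  3. (~v11 \/ ~v9 \/ ~v8) — ~v11 is true.
  4. (~v7 \/ v11 \/ ~v3) — ~v7 is true.
  5. (~v6 \/ ~v2 \/ v9) — v9 is true.
  6. (v5 \/ v11) — v5 is true.
  7. (v7 \/ v10) — v10 is true.
  8. (v10 \/ ~v2) — v10 is true.
  9. (~v10 \/ ~v6 \/ v8) — v8 is true.
  10. (v8 \/ v1 \/ v2) — v8 is true.
  11. (v4 \/ ~v1) — v4 is true.
  12. (~v11 \/ ~v8 \/ ~v4) — ~v11 is true.
  13. (v11 \/ ~v6 \/ v9) — v9 is true.
  14. (v1 \/ ~v7 \/ ~v4) — ~v7 is true.
  15. (~v11 \/ ~v8 \/ v10) — v10 is true.
  16. (~v1 \/ v11) — ~v1 is true.
  17. (v2 \/ v7) — v2 is true.
  18. (~v2 \/ v10 \/ ~v1) — v10 is true.
  19. (~v11 \/ ~v5) — ~v11 is true.
  20. (~v7 \/ v10 \/ ~v11) — ~v7 is true.
  21. (~v3 \/ v5) — v5 is true.
  22. (~v1 \/ v8 \/ ~v2) — v8 is true.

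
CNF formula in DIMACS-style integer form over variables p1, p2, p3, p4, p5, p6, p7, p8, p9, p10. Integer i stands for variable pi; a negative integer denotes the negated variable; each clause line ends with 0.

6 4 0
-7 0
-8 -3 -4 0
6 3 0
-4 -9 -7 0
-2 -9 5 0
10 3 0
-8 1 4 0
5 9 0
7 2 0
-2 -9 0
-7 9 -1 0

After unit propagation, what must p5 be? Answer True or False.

(!p7) is a unit clause: p7 = False.
(p7 || p2) with p7 = False leaves only p2, so p2 = True.
From (!p9 || !p2) and p2 = True: p9 = False.
(p9 || p5): since p9 = False, the clause reduces to (p5). p5 = True.

True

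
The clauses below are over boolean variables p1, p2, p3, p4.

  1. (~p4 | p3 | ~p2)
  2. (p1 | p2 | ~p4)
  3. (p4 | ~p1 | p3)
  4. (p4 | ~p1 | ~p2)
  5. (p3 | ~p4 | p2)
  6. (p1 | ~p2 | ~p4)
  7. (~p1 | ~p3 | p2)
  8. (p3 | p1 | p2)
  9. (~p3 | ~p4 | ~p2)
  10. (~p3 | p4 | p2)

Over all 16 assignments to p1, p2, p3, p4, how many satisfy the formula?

2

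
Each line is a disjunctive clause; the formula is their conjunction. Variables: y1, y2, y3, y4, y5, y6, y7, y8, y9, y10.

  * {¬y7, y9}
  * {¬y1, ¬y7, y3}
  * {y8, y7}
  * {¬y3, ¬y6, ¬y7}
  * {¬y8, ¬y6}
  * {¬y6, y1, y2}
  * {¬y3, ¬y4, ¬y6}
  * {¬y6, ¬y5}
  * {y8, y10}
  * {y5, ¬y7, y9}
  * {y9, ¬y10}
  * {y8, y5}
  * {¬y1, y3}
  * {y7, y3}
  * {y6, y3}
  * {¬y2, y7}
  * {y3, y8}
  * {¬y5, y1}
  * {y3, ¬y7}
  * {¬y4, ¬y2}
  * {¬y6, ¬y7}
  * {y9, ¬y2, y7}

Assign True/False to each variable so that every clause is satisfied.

Pure literal: y4 appears only negated; assign y4 = False.
Pure literal: y9 appears only positively; assign y9 = True.
Set y1 = False and propagate.
  then y5 is forced to False.
  then y8 is forced to True.
  then y6 is forced to False.
  then y3 is forced to True.
Set y2 = True and propagate.
  then y7 is forced to True.
y10 is now unconstrained; take y10 = False.

y1=F, y2=T, y3=T, y4=F, y5=F, y6=F, y7=T, y8=T, y9=T, y10=F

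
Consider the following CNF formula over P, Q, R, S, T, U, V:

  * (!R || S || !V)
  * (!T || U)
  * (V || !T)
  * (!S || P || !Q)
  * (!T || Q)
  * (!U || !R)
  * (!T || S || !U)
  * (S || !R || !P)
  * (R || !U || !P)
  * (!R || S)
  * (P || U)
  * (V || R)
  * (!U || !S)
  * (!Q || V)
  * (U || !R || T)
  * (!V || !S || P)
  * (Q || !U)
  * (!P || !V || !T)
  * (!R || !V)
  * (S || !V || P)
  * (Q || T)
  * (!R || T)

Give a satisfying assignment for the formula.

P = True, Q = True, R = False, S = True, T = False, U = False, V = True

Branch on P: take P = True.
The remaining clauses are satisfied by Q = True, R = False, S = True, T = False, U = False, V = True.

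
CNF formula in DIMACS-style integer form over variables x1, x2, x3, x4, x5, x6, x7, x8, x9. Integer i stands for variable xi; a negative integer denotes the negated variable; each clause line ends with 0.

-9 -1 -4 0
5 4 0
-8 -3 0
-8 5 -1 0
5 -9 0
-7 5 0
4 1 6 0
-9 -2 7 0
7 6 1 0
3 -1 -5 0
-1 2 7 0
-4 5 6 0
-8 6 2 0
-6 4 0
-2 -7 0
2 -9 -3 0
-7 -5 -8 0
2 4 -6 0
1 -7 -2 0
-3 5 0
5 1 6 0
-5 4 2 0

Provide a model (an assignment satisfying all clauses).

Pure literal: x8 appears only negated; assign x8 = False.
x9 occurs only negated in the remaining clauses — set x9 = False.
Try x1 = False.
Try x2 = False.
Try x3 = True.
  then x5 is forced to True.
  then x4 is forced to True.
The remaining clauses are satisfied by x6 = True, x7 = False.

x1=False  x2=False  x3=True  x4=True  x5=True  x6=True  x7=False  x8=False  x9=False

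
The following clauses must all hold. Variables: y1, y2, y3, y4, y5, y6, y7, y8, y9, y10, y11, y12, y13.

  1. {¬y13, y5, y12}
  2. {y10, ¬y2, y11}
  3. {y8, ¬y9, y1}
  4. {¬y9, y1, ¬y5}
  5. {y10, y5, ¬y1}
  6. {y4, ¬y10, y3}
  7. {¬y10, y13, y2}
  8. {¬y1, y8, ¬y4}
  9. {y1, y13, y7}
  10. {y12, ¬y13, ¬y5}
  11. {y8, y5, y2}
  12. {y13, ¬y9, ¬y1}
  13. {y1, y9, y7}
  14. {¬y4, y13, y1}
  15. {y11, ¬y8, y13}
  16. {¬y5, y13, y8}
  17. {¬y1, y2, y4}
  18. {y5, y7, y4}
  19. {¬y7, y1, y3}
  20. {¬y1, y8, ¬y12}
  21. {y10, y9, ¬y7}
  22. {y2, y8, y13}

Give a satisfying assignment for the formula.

Pure literal: y11 appears only positively; assign y11 = True.
Try y1 = False.
Set y2 = True and propagate.
For the remaining variables, y3 = False, y4 = True, y5 = False, y6 = False, y7 = False, y8 = True, y9 = True, y10 = True, y12 = True, y13 = True works.

y1=F, y2=T, y3=F, y4=T, y5=F, y6=F, y7=F, y8=T, y9=T, y10=T, y11=T, y12=T, y13=T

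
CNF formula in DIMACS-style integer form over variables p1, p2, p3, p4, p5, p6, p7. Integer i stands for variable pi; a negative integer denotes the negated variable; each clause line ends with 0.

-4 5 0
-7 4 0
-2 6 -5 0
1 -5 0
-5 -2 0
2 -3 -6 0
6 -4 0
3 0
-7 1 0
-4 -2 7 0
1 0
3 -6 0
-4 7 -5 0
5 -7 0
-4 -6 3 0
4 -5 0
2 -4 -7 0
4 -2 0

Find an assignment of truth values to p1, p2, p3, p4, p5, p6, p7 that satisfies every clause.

p1=T  p2=F  p3=T  p4=F  p5=F  p6=F  p7=F

Unit propagation: (p3) forces p3 = True.
The clause (p1) is unit: p1 must be True.
Branch on p2: take p2 = False.
  then p6 is forced to False.
  then p4 is forced to False.
  then p7 is forced to False.
  then p5 is forced to False.
Every clause has at least one true literal under this assignment.
Check each clause:
  1. (~p4 \/ p5) — ~p4 is true.
  2. (~p7 \/ p4) — ~p7 is true.
  3. (~p5 \/ p6 \/ ~p2) — ~p5 is true.
  4. (~p5 \/ p1) — p1 is true.
  5. (~p5 \/ ~p2) — ~p5 is true.
  6. (~p3 \/ p2 \/ ~p6) — ~p6 is true.
  7. (p6 \/ ~p4) — ~p4 is true.
  8. (p3) — p3 is true.
  9. (~p7 \/ p1) — p1 is true.
  10. (~p4 \/ ~p2 \/ p7) — ~p4 is true.
  11. (p1) — p1 is true.
  12. (~p6 \/ p3) — ~p6 is true.
  13. (p7 \/ ~p5 \/ ~p4) — ~p5 is true.
  14. (~p7 \/ p5) — ~p7 is true.
  15. (~p4 \/ p3 \/ ~p6) — ~p6 is true.
  16. (~p5 \/ p4) — ~p5 is true.
  17. (~p4 \/ p2 \/ ~p7) — ~p7 is true.
  18. (~p2 \/ p4) — ~p2 is true.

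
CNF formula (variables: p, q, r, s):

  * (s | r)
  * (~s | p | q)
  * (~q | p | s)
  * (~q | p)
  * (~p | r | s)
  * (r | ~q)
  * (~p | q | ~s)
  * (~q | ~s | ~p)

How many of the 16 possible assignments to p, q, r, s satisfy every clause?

3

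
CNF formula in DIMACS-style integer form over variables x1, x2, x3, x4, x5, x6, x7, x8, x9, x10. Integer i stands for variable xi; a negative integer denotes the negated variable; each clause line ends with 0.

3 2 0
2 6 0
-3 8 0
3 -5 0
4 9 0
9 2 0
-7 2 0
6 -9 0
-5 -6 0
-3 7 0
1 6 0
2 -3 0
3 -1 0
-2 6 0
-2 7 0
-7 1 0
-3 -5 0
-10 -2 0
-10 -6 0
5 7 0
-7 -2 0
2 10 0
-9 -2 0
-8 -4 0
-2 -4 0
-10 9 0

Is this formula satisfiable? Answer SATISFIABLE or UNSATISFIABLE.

UNSATISFIABLE

x2 = True:
  propagation gives x6=True, x5=False, x7=True; an empty clause results — contradiction.
x2 = False:
  propagation gives x3=True; an empty clause results — contradiction.
Every branch closes, so no satisfying assignment exists.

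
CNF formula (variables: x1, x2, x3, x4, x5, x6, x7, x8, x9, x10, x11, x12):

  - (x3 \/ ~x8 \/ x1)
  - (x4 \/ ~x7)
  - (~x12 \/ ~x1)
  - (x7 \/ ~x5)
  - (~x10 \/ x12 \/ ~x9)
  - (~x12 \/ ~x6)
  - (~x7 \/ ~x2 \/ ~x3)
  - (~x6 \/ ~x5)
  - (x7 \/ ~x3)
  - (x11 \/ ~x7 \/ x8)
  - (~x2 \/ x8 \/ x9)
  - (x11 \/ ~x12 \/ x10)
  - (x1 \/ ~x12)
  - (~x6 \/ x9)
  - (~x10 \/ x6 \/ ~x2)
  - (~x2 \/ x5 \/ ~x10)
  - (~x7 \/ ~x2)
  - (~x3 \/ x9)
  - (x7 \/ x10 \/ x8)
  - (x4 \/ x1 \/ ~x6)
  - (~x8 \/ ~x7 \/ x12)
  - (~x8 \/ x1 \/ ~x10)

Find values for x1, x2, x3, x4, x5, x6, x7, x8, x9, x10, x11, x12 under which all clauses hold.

x1=False, x2=False, x3=False, x4=True, x5=True, x6=False, x7=True, x8=False, x9=False, x10=False, x11=True, x12=False

x2 occurs only negated in the remaining clauses — set x2 = False.
Pure literal: x4 appears only positively; assign x4 = True.
Branch on x1: take x1 = False.
  then x12 is forced to False.
Branch on x3: take x3 = False.
  then x8 is forced to False.
Try x5 = True.
  then x7 is forced to True.
  then x6 is forced to False.
  then x11 is forced to True.
For the remaining variables, x9 = False, x10 = False works.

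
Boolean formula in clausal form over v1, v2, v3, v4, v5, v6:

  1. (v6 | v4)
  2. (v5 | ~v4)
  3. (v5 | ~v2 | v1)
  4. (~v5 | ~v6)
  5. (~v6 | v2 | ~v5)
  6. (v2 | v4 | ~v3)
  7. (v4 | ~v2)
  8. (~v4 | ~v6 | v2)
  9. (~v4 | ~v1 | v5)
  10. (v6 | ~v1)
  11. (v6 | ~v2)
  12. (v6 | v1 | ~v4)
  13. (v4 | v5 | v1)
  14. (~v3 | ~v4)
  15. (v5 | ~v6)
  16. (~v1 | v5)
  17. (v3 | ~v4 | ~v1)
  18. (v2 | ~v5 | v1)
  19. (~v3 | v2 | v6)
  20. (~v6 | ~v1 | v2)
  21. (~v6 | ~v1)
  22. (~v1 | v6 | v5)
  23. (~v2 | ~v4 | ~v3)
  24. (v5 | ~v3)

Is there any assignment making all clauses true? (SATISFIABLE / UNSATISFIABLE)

UNSATISFIABLE

v6 = True:
  propagation gives v5=False; an empty clause results — contradiction.
v6 = False:
  propagation gives v4=True, v5=True, v1=False; an empty clause results — contradiction.
Every branch closes, so no satisfying assignment exists.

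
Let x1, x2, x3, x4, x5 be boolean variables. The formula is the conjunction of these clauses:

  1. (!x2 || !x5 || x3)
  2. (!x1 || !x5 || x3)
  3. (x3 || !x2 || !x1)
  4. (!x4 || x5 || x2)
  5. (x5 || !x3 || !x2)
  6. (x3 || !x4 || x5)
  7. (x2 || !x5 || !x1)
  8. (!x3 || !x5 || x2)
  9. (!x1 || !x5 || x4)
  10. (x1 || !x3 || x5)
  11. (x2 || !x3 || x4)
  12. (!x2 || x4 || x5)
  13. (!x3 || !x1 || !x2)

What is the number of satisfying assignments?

6

Satisfying assignments:
  x1=F x2=F x3=F x4=F x5=F
  x1=F x2=F x3=F x4=F x5=T
  x1=F x2=F x3=F x4=T x5=T
  x1=F x2=T x3=T x4=F x5=T
  x1=F x2=T x3=T x4=T x5=T
  x1=T x2=F x3=F x4=F x5=F
That's 6 in total.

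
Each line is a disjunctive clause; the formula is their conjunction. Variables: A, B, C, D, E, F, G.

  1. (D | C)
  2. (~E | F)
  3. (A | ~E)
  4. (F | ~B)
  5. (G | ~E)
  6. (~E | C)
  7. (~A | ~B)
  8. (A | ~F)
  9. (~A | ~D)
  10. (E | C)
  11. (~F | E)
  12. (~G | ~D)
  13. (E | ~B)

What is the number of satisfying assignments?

6

The models are:
  A=0 B=0 C=1 D=0 E=0 F=0 G=0
  A=0 B=0 C=1 D=0 E=0 F=0 G=1
  A=0 B=0 C=1 D=1 E=0 F=0 G=0
  A=1 B=0 C=1 D=0 E=0 F=0 G=0
  A=1 B=0 C=1 D=0 E=0 F=0 G=1
  A=1 B=0 C=1 D=0 E=1 F=1 G=1
Count: 6.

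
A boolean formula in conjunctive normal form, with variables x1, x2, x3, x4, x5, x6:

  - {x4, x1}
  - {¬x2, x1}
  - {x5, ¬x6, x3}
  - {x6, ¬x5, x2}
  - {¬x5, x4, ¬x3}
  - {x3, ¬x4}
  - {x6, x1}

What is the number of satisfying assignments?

18

Case analysis on x1 and x3:
  x1=1, x3=1: 11 of the 16 assignments to (x2,x4,x5,x6) work.
  x1=1, x3=0: 5 of the 16 assignments to (x2,x4,x5,x6) work.
  x1=0, x3=1: remaining (x2,x4,x5,x6) ∈ {(0,1,0,1); (0,1,1,1)} — 2.
  x1=0, x3=0: a clause becomes empty — 0.
Total: 11 + 5 + 2 + 0 = 18.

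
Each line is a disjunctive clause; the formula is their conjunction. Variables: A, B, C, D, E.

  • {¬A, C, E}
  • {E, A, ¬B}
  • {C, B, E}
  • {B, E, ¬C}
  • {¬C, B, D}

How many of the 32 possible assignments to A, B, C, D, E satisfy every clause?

16

Split on B, then C.
  B=T, C=T: D free; 3 ways for (A,E) × 2^1 = 6.
  B=T, C=F: remaining (A,D,E) ∈ {(F,F,T); (F,T,T); (T,F,T); (T,T,T)} — 4.
  B=F, C=T: remaining (A,D,E) ∈ {(F,T,T); (T,T,T)} — 2.
  B=F, C=F: remaining (A,D,E) ∈ {(F,F,T); (F,T,T); (T,F,T); (T,T,T)} — 4.
Total: 6 + 4 + 2 + 4 = 16.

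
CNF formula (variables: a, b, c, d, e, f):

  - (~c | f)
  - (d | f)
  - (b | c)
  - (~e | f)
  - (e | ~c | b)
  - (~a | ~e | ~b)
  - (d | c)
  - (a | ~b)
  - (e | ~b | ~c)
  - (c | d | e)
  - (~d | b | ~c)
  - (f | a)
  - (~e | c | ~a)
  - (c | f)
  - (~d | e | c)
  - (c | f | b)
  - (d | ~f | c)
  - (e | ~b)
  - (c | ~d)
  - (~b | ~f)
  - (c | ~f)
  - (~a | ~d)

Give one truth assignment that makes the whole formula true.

Try a = True.
  then d is forced to False.
  then f is forced to True.
  then c is forced to True.
  then b is forced to False.
  then e is forced to True.
Every clause has at least one true literal under this assignment.

a = True, b = False, c = True, d = False, e = True, f = True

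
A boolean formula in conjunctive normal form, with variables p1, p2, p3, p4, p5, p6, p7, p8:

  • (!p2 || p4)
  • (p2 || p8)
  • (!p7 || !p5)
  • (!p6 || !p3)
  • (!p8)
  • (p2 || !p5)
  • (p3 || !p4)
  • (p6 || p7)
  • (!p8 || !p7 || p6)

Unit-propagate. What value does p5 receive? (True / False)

False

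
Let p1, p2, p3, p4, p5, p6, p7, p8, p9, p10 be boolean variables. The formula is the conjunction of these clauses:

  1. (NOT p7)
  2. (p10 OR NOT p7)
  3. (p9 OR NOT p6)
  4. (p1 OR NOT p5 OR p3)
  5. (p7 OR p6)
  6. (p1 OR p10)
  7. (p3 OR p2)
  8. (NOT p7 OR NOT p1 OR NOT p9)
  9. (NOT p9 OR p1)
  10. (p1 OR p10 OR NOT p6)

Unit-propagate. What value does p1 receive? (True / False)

True

(NOT p7) stands alone — p7 = False.
From (p6 OR p7) and p7 = False: p6 = True.
(p9 OR NOT p6): since p6 = True, the clause reduces to (p9). p9 = True.
(NOT p9 OR p1): since p9 = True, the clause reduces to (p1). p1 = True.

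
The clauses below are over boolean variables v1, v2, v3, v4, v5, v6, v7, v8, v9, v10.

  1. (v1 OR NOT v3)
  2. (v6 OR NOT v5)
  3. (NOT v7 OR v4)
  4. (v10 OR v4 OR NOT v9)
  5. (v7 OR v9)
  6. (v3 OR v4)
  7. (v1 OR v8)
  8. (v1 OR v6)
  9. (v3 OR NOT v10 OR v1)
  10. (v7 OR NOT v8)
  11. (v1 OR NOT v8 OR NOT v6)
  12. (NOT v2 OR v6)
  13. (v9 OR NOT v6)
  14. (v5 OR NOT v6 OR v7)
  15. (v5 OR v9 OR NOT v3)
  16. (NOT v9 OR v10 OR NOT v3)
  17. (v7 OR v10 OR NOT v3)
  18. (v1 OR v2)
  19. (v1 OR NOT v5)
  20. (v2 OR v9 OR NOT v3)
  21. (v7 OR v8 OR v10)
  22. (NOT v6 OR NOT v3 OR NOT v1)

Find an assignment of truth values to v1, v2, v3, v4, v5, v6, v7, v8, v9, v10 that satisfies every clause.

v1=True, v2=False, v3=False, v4=True, v5=True, v6=True, v7=False, v8=False, v9=True, v10=True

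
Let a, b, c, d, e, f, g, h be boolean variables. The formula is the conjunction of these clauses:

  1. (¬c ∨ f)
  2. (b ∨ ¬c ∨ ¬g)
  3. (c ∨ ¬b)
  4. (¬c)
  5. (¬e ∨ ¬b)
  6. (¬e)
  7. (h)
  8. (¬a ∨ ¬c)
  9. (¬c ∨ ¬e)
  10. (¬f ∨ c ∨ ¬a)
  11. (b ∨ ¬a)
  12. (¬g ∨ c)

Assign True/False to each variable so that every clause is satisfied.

The clause (¬c) is unit: c must be False.
Unit propagation: (¬b) forces b = False.
(¬e) is a unit clause, so e = False.
(h) is a unit clause, so h = True.
(¬a) is a unit clause, so a = False.
The clause (¬g) is unit: g must be False.
d, f are now unconstrained; take d = True, f = False.
Every clause has at least one true literal under this assignment.
Check each clause:
  1. (¬c ∨ f) — ¬c is true.
  2. (b ∨ ¬g ∨ ¬c) — ¬g is true.
  3. (c ∨ ¬b) — ¬b is true.
  4. (¬c) — ¬c is true.
  5. (¬b ∨ ¬e) — ¬e is true.
  6. (¬e) — ¬e is true.
  7. (h) — h is true.
  8. (¬a ∨ ¬c) — ¬c is true.
  9. (¬e ∨ ¬c) — ¬e is true.
  10. (c ∨ ¬a ∨ ¬f) — ¬f is true.
  11. (b ∨ ¬a) — ¬a is true.
  12. (c ∨ ¬g) — ¬g is true.

a=False, b=False, c=False, d=True, e=False, f=False, g=False, h=True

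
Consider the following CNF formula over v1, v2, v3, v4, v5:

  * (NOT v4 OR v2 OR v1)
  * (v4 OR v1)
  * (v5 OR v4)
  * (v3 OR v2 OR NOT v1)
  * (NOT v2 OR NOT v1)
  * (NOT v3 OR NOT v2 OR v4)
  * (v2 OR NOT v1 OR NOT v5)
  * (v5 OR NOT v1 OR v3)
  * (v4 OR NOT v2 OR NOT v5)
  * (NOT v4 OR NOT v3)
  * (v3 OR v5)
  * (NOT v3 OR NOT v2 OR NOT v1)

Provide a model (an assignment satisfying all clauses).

v1=False  v2=True  v3=False  v4=True  v5=True

Check each clause:
  1. (v2 OR v1 OR NOT v4) — v2 is true.
  2. (v4 OR v1) — v4 is true.
  3. (v5 OR v4) — v4 is true.
  4. (v2 OR v3 OR NOT v1) — v2 is true.
  5. (NOT v2 OR NOT v1) — NOT v1 is true.
  6. (NOT v3 OR NOT v2 OR v4) — v4 is true.
  7. (NOT v1 OR v2 OR NOT v5) — v2 is true.
  8. (v3 OR NOT v1 OR v5) — v5 is true.
  9. (v4 OR NOT v5 OR NOT v2) — v4 is true.
  10. (NOT v4 OR NOT v3) — NOT v3 is true.
  11. (v5 OR v3) — v5 is true.
  12. (NOT v3 OR NOT v1 OR NOT v2) — NOT v3 is true.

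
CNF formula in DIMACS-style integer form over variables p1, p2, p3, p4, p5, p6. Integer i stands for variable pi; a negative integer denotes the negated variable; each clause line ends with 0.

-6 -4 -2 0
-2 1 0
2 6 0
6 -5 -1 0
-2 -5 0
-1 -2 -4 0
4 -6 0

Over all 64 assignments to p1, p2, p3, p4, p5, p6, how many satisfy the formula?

10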